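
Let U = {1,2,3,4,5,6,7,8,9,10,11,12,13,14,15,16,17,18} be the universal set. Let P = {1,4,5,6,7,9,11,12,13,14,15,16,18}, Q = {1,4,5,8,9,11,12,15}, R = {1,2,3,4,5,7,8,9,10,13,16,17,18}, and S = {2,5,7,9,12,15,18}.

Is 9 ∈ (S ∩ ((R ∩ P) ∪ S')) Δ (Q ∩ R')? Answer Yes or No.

9 ∈ R and 9 ∈ P, so 9 ∈ R ∩ P
9 ∈ S, so 9 ∉ S'
9 ∈ (R ∩ P) and 9 ∉ S', so 9 ∈ (R ∩ P) ∪ S'
9 ∈ S and 9 ∈ ((R ∩ P) ∪ S'), so 9 ∈ S ∩ ((R ∩ P) ∪ S')
9 ∈ R, so 9 ∉ R'
9 ∈ Q and 9 ∉ R', so 9 ∉ Q ∩ R'
9 ∈ (S ∩ ((R ∩ P) ∪ S')) and 9 ∉ (Q ∩ R'), so 9 ∈ (S ∩ ((R ∩ P) ∪ S')) Δ (Q ∩ R')

Yes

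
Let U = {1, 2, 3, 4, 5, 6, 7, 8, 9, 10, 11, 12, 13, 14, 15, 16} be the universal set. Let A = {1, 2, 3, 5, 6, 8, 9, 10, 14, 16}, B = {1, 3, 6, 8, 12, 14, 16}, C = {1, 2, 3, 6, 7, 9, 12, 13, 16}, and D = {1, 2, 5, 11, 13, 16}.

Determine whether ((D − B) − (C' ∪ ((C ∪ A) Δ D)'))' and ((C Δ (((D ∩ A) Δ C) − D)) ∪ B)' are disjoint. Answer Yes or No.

D − B = {2, 5, 11, 13}
C' = {4, 5, 8, 10, 11, 14, 15}
C ∪ A = {1, 2, 3, 5, 6, 7, 8, 9, 10, 12, 13, 14, 16}
(C ∪ A) Δ D = {3, 6, 7, 8, 9, 10, 11, 12, 14}
((C ∪ A) Δ D)' = {1, 2, 4, 5, 13, 15, 16}
C' ∪ ((C ∪ A) Δ D)' = {1, 2, 4, 5, 8, 10, 11, 13, 14, 15, 16}
(D − B) − (C' ∪ ((C ∪ A) Δ D)') = {}
((D − B) − (C' ∪ ((C ∪ A) Δ D)'))' = {1, 2, 3, 4, 5, 6, 7, 8, 9, 10, 11, 12, 13, 14, 15, 16}
D ∩ A = {1, 2, 5, 16}
(D ∩ A) Δ C = {3, 5, 6, 7, 9, 12, 13}
((D ∩ A) Δ C) − D = {3, 6, 7, 9, 12}
C Δ (((D ∩ A) Δ C) − D) = {1, 2, 13, 16}
(C Δ (((D ∩ A) Δ C) − D)) ∪ B = {1, 2, 3, 6, 8, 12, 13, 14, 16}
((C Δ (((D ∩ A) Δ C) − D)) ∪ B)' = {4, 5, 7, 9, 10, 11, 15}
4 lies in both, so they are not disjoint.

No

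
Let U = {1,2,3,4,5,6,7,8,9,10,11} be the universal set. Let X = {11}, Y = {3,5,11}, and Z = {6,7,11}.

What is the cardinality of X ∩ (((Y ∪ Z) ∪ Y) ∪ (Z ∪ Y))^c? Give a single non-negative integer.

Y ∪ Z = {3,5,6,7,11}
(Y ∪ Z) ∪ Y = {3,5,6,7,11}
Z ∪ Y = {3,5,6,7,11}
((Y ∪ Z) ∪ Y) ∪ (Z ∪ Y) = {3,5,6,7,11}
(((Y ∪ Z) ∪ Y) ∪ (Z ∪ Y))^c = {1,2,4,8,9,10}
X ∩ (((Y ∪ Z) ∪ Y) ∪ (Z ∪ Y))^c = {}
|X ∩ (((Y ∪ Z) ∪ Y) ∪ (Z ∪ Y))^c| = 0

0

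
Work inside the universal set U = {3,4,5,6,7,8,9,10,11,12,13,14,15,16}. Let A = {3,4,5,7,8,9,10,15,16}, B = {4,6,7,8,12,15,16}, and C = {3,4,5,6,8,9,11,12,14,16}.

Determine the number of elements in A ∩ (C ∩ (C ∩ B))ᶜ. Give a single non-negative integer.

C ∩ B = {4,6,8,12,16}
C ∩ (C ∩ B) = {4,6,8,12,16}
(C ∩ (C ∩ B))ᶜ = {3,5,7,9,10,11,13,14,15}
A ∩ (C ∩ (C ∩ B))ᶜ = {3,5,7,9,10,15}
|A ∩ (C ∩ (C ∩ B))ᶜ| = 6

6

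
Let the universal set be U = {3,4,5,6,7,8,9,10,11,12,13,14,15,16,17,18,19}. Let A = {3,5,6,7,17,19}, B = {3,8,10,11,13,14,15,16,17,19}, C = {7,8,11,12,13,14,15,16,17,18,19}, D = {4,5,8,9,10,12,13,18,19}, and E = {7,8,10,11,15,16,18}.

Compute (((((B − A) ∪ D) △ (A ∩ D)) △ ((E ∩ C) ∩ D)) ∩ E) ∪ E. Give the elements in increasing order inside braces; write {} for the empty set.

B − A = {8,10,11,13,14,15,16}
(B − A) ∪ D = {4,5,8,9,10,11,12,13,14,15,16,18,19}
A ∩ D = {5,19}
((B − A) ∪ D) △ (A ∩ D) = {4,8,9,10,11,12,13,14,15,16,18}
E ∩ C = {7,8,11,15,16,18}
(E ∩ C) ∩ D = {8,18}
(((B − A) ∪ D) △ (A ∩ D)) △ ((E ∩ C) ∩ D) = {4,9,10,11,12,13,14,15,16}
((((B − A) ∪ D) △ (A ∩ D)) △ ((E ∩ C) ∩ D)) ∩ E = {10,11,15,16}
(((((B − A) ∪ D) △ (A ∩ D)) △ ((E ∩ C) ∩ D)) ∩ E) ∪ E = {7,8,10,11,15,16,18}

{7,8,10,11,15,16,18}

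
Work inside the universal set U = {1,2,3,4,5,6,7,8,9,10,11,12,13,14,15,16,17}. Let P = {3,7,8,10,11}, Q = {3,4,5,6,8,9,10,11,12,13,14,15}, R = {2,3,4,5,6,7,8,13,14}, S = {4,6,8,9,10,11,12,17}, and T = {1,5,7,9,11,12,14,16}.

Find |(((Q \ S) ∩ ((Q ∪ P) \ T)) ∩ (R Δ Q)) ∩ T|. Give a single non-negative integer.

0

Q \ S = {3,5,13,14,15}
Q ∪ P = {3,4,5,6,7,8,9,10,11,12,13,14,15}
(Q ∪ P) \ T = {3,4,6,8,10,13,15}
(Q \ S) ∩ ((Q ∪ P) \ T) = {3,13,15}
R Δ Q = {2,7,9,10,11,12,15}
((Q \ S) ∩ ((Q ∪ P) \ T)) ∩ (R Δ Q) = {15}
(((Q \ S) ∩ ((Q ∪ P) \ T)) ∩ (R Δ Q)) ∩ T = {}
|(((Q \ S) ∩ ((Q ∪ P) \ T)) ∩ (R Δ Q)) ∩ T| = 0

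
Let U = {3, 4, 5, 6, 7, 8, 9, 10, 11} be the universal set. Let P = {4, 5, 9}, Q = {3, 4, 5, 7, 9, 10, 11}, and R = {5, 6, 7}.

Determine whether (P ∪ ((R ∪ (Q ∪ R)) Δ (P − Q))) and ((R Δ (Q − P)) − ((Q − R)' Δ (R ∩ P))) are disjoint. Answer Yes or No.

Q ∪ R = {3, 4, 5, 6, 7, 9, 10, 11}
R ∪ (Q ∪ R) = {3, 4, 5, 6, 7, 9, 10, 11}
P − Q = {}
(R ∪ (Q ∪ R)) Δ (P − Q) = {3, 4, 5, 6, 7, 9, 10, 11}
P ∪ ((R ∪ (Q ∪ R)) Δ (P − Q)) = {3, 4, 5, 6, 7, 9, 10, 11}
Q − P = {3, 7, 10, 11}
R Δ (Q − P) = {3, 5, 6, 10, 11}
Q − R = {3, 4, 9, 10, 11}
(Q − R)' = {5, 6, 7, 8}
R ∩ P = {5}
(Q − R)' Δ (R ∩ P) = {6, 7, 8}
(R Δ (Q − P)) − ((Q − R)' Δ (R ∩ P)) = {3, 5, 10, 11}
3 lies in both, so they are not disjoint.

No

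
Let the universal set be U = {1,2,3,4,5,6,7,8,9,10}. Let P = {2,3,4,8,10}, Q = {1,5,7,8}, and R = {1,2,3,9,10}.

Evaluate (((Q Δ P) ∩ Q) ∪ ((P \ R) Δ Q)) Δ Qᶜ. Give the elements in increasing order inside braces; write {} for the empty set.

{1,2,3,5,6,7,9,10}

Q Δ P = {1,2,3,4,5,7,10}
(Q Δ P) ∩ Q = {1,5,7}
P \ R = {4,8}
(P \ R) Δ Q = {1,4,5,7}
((Q Δ P) ∩ Q) ∪ ((P \ R) Δ Q) = {1,4,5,7}
Qᶜ = {2,3,4,6,9,10}
(((Q Δ P) ∩ Q) ∪ ((P \ R) Δ Q)) Δ Qᶜ = {1,2,3,5,6,7,9,10}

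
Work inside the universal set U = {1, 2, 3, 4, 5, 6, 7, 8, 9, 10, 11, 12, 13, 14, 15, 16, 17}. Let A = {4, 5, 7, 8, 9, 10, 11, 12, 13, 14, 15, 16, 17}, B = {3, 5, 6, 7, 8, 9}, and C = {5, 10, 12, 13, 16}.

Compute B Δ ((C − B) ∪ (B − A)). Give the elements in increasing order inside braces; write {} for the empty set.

{5, 7, 8, 9, 10, 12, 13, 16}

C − B = {10, 12, 13, 16}
B − A = {3, 6}
(C − B) ∪ (B − A) = {3, 6, 10, 12, 13, 16}
B Δ ((C − B) ∪ (B − A)) = {5, 7, 8, 9, 10, 12, 13, 16}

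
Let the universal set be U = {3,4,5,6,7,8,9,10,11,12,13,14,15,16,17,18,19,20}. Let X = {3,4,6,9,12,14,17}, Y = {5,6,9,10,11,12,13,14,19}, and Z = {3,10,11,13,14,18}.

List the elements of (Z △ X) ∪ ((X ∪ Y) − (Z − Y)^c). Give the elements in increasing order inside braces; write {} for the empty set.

Z △ X = {4,6,9,10,11,12,13,17,18}
X ∪ Y = {3,4,5,6,9,10,11,12,13,14,17,19}
Z − Y = {3,18}
(Z − Y)^c = {4,5,6,7,8,9,10,11,12,13,14,15,16,17,19,20}
(X ∪ Y) − (Z − Y)^c = {3}
(Z △ X) ∪ ((X ∪ Y) − (Z − Y)^c) = {3,4,6,9,10,11,12,13,17,18}

{3,4,6,9,10,11,12,13,17,18}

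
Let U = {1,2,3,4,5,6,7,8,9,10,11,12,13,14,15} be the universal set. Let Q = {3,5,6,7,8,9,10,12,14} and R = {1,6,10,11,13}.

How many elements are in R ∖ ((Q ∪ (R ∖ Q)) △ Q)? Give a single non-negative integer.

2

R ∖ Q = {1,11,13}
Q ∪ (R ∖ Q) = {1,3,5,6,7,8,9,10,11,12,13,14}
(Q ∪ (R ∖ Q)) △ Q = {1,11,13}
R ∖ ((Q ∪ (R ∖ Q)) △ Q) = {6,10}
|R ∖ ((Q ∪ (R ∖ Q)) △ Q)| = 2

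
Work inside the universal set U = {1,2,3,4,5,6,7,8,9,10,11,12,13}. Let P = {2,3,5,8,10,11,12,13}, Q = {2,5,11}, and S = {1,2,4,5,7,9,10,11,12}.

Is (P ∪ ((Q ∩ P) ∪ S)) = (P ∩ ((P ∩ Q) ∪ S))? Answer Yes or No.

No

Q ∩ P = {2,5,11}
(Q ∩ P) ∪ S = {1,2,4,5,7,9,10,11,12}
P ∪ ((Q ∩ P) ∪ S) = {1,2,3,4,5,7,8,9,10,11,12,13}
P ∩ Q = {2,5,11}
(P ∩ Q) ∪ S = {1,2,4,5,7,9,10,11,12}
P ∩ ((P ∩ Q) ∪ S) = {2,5,10,11,12}
1 ∈ P ∪ ((Q ∩ P) ∪ S) but 1 ∉ P ∩ ((P ∩ Q) ∪ S), so they differ.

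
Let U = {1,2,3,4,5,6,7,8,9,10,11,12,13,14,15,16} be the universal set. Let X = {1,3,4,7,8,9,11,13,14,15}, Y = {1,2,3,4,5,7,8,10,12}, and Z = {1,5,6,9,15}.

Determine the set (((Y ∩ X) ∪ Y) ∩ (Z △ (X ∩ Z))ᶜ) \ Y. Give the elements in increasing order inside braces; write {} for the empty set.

Y ∩ X = {1,3,4,7,8}
(Y ∩ X) ∪ Y = {1,2,3,4,5,7,8,10,12}
X ∩ Z = {1,9,15}
Z △ (X ∩ Z) = {5,6}
(Z △ (X ∩ Z))ᶜ = {1,2,3,4,7,8,9,10,11,12,13,14,15,16}
((Y ∩ X) ∪ Y) ∩ (Z △ (X ∩ Z))ᶜ = {1,2,3,4,7,8,10,12}
(((Y ∩ X) ∪ Y) ∩ (Z △ (X ∩ Z))ᶜ) \ Y = {}

{}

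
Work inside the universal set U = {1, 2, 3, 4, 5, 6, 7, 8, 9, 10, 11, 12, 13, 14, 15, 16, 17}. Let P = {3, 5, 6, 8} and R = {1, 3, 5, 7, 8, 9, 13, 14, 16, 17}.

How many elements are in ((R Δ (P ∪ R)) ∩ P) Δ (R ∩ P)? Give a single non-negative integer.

4

P ∪ R = {1, 3, 5, 6, 7, 8, 9, 13, 14, 16, 17}
R Δ (P ∪ R) = {6}
(R Δ (P ∪ R)) ∩ P = {6}
R ∩ P = {3, 5, 8}
((R Δ (P ∪ R)) ∩ P) Δ (R ∩ P) = {3, 5, 6, 8}
|((R Δ (P ∪ R)) ∩ P) Δ (R ∩ P)| = 4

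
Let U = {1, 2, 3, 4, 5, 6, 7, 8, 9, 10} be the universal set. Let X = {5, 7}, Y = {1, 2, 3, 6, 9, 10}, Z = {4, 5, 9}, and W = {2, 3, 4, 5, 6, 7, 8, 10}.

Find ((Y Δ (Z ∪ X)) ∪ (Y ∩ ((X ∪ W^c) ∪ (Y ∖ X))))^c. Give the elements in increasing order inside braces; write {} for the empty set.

Z ∪ X = {4, 5, 7, 9}
Y Δ (Z ∪ X) = {1, 2, 3, 4, 5, 6, 7, 10}
W^c = {1, 9}
X ∪ W^c = {1, 5, 7, 9}
Y ∖ X = {1, 2, 3, 6, 9, 10}
(X ∪ W^c) ∪ (Y ∖ X) = {1, 2, 3, 5, 6, 7, 9, 10}
Y ∩ ((X ∪ W^c) ∪ (Y ∖ X)) = {1, 2, 3, 6, 9, 10}
(Y Δ (Z ∪ X)) ∪ (Y ∩ ((X ∪ W^c) ∪ (Y ∖ X))) = {1, 2, 3, 4, 5, 6, 7, 9, 10}
((Y Δ (Z ∪ X)) ∪ (Y ∩ ((X ∪ W^c) ∪ (Y ∖ X))))^c = {8}

{8}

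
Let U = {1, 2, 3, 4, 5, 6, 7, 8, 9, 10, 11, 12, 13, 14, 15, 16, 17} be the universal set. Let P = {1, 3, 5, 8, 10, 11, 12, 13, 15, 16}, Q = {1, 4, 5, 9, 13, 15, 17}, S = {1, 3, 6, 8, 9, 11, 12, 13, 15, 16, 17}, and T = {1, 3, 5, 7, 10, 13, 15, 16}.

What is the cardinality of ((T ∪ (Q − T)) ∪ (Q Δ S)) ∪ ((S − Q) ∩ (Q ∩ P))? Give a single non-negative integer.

15

Q − T = {4, 9, 17}
T ∪ (Q − T) = {1, 3, 4, 5, 7, 9, 10, 13, 15, 16, 17}
Q Δ S = {3, 4, 5, 6, 8, 11, 12, 16}
(T ∪ (Q − T)) ∪ (Q Δ S) = {1, 3, 4, 5, 6, 7, 8, 9, 10, 11, 12, 13, 15, 16, 17}
S − Q = {3, 6, 8, 11, 12, 16}
Q ∩ P = {1, 5, 13, 15}
(S − Q) ∩ (Q ∩ P) = {}
((T ∪ (Q − T)) ∪ (Q Δ S)) ∪ ((S − Q) ∩ (Q ∩ P)) = {1, 3, 4, 5, 6, 7, 8, 9, 10, 11, 12, 13, 15, 16, 17}
|((T ∪ (Q − T)) ∪ (Q Δ S)) ∪ ((S − Q) ∩ (Q ∩ P))| = 15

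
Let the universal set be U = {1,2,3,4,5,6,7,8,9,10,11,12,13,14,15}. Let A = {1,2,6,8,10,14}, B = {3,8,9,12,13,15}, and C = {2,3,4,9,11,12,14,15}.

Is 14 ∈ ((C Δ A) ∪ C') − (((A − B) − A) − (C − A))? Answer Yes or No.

14 ∈ C and 14 ∈ A, so 14 ∉ C Δ A
14 ∈ C, so 14 ∉ C'
14 ∉ (C Δ A) and 14 ∉ C', so 14 ∉ (C Δ A) ∪ C'
14 ∈ A and 14 ∉ B, so 14 ∈ A − B
14 ∈ (A − B) and 14 ∈ A, so 14 ∉ (A − B) − A
14 ∈ C and 14 ∈ A, so 14 ∉ C − A
14 ∉ ((A − B) − A) and 14 ∉ (C − A), so 14 ∉ ((A − B) − A) − (C − A)
14 ∉ ((C Δ A) ∪ C') and 14 ∉ (((A − B) − A) − (C − A)), so 14 ∉ ((C Δ A) ∪ C') − (((A − B) − A) − (C − A))

No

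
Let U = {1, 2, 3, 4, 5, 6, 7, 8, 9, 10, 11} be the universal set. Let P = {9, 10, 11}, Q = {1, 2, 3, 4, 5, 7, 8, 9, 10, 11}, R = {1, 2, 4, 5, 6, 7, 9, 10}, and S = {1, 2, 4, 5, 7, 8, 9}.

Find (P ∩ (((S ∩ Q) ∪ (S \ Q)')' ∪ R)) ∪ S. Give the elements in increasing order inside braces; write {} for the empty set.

{1, 2, 4, 5, 7, 8, 9, 10}

S ∩ Q = {1, 2, 4, 5, 7, 8, 9}
S \ Q = {}
(S \ Q)' = {1, 2, 3, 4, 5, 6, 7, 8, 9, 10, 11}
(S ∩ Q) ∪ (S \ Q)' = {1, 2, 3, 4, 5, 6, 7, 8, 9, 10, 11}
((S ∩ Q) ∪ (S \ Q)')' = {}
((S ∩ Q) ∪ (S \ Q)')' ∪ R = {1, 2, 4, 5, 6, 7, 9, 10}
P ∩ (((S ∩ Q) ∪ (S \ Q)')' ∪ R) = {9, 10}
(P ∩ (((S ∩ Q) ∪ (S \ Q)')' ∪ R)) ∪ S = {1, 2, 4, 5, 7, 8, 9, 10}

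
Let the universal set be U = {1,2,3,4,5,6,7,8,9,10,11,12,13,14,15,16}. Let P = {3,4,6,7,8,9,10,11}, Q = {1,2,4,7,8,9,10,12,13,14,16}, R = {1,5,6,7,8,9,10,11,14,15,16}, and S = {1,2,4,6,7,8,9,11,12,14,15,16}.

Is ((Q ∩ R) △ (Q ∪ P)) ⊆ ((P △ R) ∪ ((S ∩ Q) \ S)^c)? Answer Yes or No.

Yes

Q ∩ R = {1,7,8,9,10,14,16}
Q ∪ P = {1,2,3,4,6,7,8,9,10,11,12,13,14,16}
(Q ∩ R) △ (Q ∪ P) = {2,3,4,6,11,12,13}
P △ R = {1,3,4,5,14,15,16}
S ∩ Q = {1,2,4,7,8,9,12,14,16}
(S ∩ Q) \ S = {}
((S ∩ Q) \ S)^c = {1,2,3,4,5,6,7,8,9,10,11,12,13,14,15,16}
(P △ R) ∪ ((S ∩ Q) \ S)^c = {1,2,3,4,5,6,7,8,9,10,11,12,13,14,15,16}
Every element of {2,3,4,6,11,12,13} is in {1,2,3,4,5,6,7,8,9,10,11,12,13,14,15,16}, so (Q ∩ R) △ (Q ∪ P) ⊆ (P △ R) ∪ ((S ∩ Q) \ S)^c.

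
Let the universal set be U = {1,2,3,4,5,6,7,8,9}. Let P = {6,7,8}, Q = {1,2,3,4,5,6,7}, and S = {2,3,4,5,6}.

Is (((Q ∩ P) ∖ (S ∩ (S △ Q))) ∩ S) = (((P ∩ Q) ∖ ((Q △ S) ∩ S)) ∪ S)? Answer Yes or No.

No

Q ∩ P = {6,7}
S △ Q = {1,7}
S ∩ (S △ Q) = {}
(Q ∩ P) ∖ (S ∩ (S △ Q)) = {6,7}
((Q ∩ P) ∖ (S ∩ (S △ Q))) ∩ S = {6}
P ∩ Q = {6,7}
Q △ S = {1,7}
(Q △ S) ∩ S = {}
(P ∩ Q) ∖ ((Q △ S) ∩ S) = {6,7}
((P ∩ Q) ∖ ((Q △ S) ∩ S)) ∪ S = {2,3,4,5,6,7}
2 ∈ ((P ∩ Q) ∖ ((Q △ S) ∩ S)) ∪ S but 2 ∉ ((Q ∩ P) ∖ (S ∩ (S △ Q))) ∩ S, so they differ.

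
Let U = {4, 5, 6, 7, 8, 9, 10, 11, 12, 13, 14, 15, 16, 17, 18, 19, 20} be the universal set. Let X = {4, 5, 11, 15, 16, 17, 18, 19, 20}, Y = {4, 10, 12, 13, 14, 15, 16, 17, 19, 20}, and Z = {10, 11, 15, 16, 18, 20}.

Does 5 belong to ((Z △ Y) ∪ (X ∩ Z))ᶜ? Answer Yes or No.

Yes

5 ∉ Z and 5 ∉ Y, so 5 ∉ Z △ Y
5 ∈ X and 5 ∉ Z, so 5 ∉ X ∩ Z
5 ∉ (Z △ Y) and 5 ∉ (X ∩ Z), so 5 ∉ (Z △ Y) ∪ (X ∩ Z)
5 ∈ ((Z △ Y) ∪ (X ∩ Z))ᶜ since 5 ∉ ((Z △ Y) ∪ (X ∩ Z))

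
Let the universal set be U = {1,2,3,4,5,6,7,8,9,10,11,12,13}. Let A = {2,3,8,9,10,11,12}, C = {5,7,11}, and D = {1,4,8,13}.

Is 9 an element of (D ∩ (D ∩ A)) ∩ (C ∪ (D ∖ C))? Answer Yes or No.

9 ∉ D and 9 ∈ A, so 9 ∉ D ∩ A
9 ∉ D and 9 ∉ (D ∩ A), so 9 ∉ D ∩ (D ∩ A)
9 ∉ D and 9 ∉ C, so 9 ∉ D ∖ C
9 ∉ C and 9 ∉ (D ∖ C), so 9 ∉ C ∪ (D ∖ C)
9 ∉ (D ∩ (D ∩ A)) and 9 ∉ (C ∪ (D ∖ C)), so 9 ∉ (D ∩ (D ∩ A)) ∩ (C ∪ (D ∖ C))

No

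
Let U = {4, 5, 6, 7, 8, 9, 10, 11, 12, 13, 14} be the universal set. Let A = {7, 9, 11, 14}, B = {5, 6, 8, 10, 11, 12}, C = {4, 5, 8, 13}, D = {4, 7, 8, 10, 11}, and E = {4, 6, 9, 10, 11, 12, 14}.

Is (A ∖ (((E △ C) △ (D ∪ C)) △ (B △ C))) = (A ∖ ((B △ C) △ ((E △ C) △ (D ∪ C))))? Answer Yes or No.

E △ C = {5, 6, 8, 9, 10, 11, 12, 13, 14}
D ∪ C = {4, 5, 7, 8, 10, 11, 13}
(E △ C) △ (D ∪ C) = {4, 6, 7, 9, 12, 14}
B △ C = {4, 6, 10, 11, 12, 13}
((E △ C) △ (D ∪ C)) △ (B △ C) = {7, 9, 10, 11, 13, 14}
A ∖ (((E △ C) △ (D ∪ C)) △ (B △ C)) = {}
(B △ C) △ ((E △ C) △ (D ∪ C)) = {7, 9, 10, 11, 13, 14}
A ∖ ((B △ C) △ ((E △ C) △ (D ∪ C))) = {}
Both equal {}, so A ∖ (((E △ C) △ (D ∪ C)) △ (B △ C)) = A ∖ ((B △ C) △ ((E △ C) △ (D ∪ C))).

Yes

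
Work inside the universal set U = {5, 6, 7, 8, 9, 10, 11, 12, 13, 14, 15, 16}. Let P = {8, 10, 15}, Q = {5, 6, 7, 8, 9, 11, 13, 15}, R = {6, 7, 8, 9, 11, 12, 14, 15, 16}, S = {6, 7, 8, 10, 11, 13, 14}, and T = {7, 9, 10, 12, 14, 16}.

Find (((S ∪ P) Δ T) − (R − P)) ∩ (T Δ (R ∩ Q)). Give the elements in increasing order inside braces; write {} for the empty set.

{8, 15}

S ∪ P = {6, 7, 8, 10, 11, 13, 14, 15}
(S ∪ P) Δ T = {6, 8, 9, 11, 12, 13, 15, 16}
R − P = {6, 7, 9, 11, 12, 14, 16}
((S ∪ P) Δ T) − (R − P) = {8, 13, 15}
R ∩ Q = {6, 7, 8, 9, 11, 15}
T Δ (R ∩ Q) = {6, 8, 10, 11, 12, 14, 15, 16}
(((S ∪ P) Δ T) − (R − P)) ∩ (T Δ (R ∩ Q)) = {8, 15}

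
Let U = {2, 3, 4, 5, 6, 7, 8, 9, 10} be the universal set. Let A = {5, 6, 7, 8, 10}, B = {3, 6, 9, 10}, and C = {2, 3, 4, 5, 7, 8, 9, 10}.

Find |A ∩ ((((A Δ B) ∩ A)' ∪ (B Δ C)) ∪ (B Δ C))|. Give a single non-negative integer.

5

A Δ B = {3, 5, 7, 8, 9}
(A Δ B) ∩ A = {5, 7, 8}
((A Δ B) ∩ A)' = {2, 3, 4, 6, 9, 10}
B Δ C = {2, 4, 5, 6, 7, 8}
((A Δ B) ∩ A)' ∪ (B Δ C) = {2, 3, 4, 5, 6, 7, 8, 9, 10}
(((A Δ B) ∩ A)' ∪ (B Δ C)) ∪ (B Δ C) = {2, 3, 4, 5, 6, 7, 8, 9, 10}
A ∩ ((((A Δ B) ∩ A)' ∪ (B Δ C)) ∪ (B Δ C)) = {5, 6, 7, 8, 10}
|A ∩ ((((A Δ B) ∩ A)' ∪ (B Δ C)) ∪ (B Δ C))| = 5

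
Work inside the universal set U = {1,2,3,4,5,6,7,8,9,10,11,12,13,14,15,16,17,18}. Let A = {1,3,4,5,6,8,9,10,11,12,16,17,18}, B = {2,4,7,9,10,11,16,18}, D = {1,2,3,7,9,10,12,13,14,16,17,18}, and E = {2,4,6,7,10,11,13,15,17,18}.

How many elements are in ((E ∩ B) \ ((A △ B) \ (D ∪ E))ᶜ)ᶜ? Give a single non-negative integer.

18

E ∩ B = {2,4,7,10,11,18}
A △ B = {1,2,3,5,6,7,8,12,17}
D ∪ E = {1,2,3,4,6,7,9,10,11,12,13,14,15,16,17,18}
(A △ B) \ (D ∪ E) = {5,8}
((A △ B) \ (D ∪ E))ᶜ = {1,2,3,4,6,7,9,10,11,12,13,14,15,16,17,18}
(E ∩ B) \ ((A △ B) \ (D ∪ E))ᶜ = {}
((E ∩ B) \ ((A △ B) \ (D ∪ E))ᶜ)ᶜ = {1,2,3,4,5,6,7,8,9,10,11,12,13,14,15,16,17,18}
|((E ∩ B) \ ((A △ B) \ (D ∪ E))ᶜ)ᶜ| = 18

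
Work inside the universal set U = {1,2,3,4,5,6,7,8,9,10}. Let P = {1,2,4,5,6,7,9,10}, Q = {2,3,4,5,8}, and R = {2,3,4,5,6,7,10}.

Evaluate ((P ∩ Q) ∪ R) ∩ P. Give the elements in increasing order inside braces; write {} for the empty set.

P ∩ Q = {2,4,5}
(P ∩ Q) ∪ R = {2,3,4,5,6,7,10}
((P ∩ Q) ∪ R) ∩ P = {2,4,5,6,7,10}

{2,4,5,6,7,10}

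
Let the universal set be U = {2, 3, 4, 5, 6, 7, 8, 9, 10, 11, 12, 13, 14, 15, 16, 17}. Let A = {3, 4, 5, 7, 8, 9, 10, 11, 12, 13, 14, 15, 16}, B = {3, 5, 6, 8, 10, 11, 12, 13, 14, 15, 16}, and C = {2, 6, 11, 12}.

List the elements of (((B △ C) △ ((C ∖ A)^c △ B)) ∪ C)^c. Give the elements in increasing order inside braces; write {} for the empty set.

{}

B △ C = {2, 3, 5, 8, 10, 13, 14, 15, 16}
C ∖ A = {2, 6}
(C ∖ A)^c = {3, 4, 5, 7, 8, 9, 10, 11, 12, 13, 14, 15, 16, 17}
(C ∖ A)^c △ B = {4, 6, 7, 9, 17}
(B △ C) △ ((C ∖ A)^c △ B) = {2, 3, 4, 5, 6, 7, 8, 9, 10, 13, 14, 15, 16, 17}
((B △ C) △ ((C ∖ A)^c △ B)) ∪ C = {2, 3, 4, 5, 6, 7, 8, 9, 10, 11, 12, 13, 14, 15, 16, 17}
(((B △ C) △ ((C ∖ A)^c △ B)) ∪ C)^c = {}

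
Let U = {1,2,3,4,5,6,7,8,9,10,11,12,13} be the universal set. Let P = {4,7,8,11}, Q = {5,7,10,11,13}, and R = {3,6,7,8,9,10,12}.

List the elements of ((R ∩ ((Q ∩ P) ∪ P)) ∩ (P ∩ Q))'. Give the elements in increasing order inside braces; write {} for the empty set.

Q ∩ P = {7,11}
(Q ∩ P) ∪ P = {4,7,8,11}
R ∩ ((Q ∩ P) ∪ P) = {7,8}
P ∩ Q = {7,11}
(R ∩ ((Q ∩ P) ∪ P)) ∩ (P ∩ Q) = {7}
((R ∩ ((Q ∩ P) ∪ P)) ∩ (P ∩ Q))' = {1,2,3,4,5,6,8,9,10,11,12,13}

{1,2,3,4,5,6,8,9,10,11,12,13}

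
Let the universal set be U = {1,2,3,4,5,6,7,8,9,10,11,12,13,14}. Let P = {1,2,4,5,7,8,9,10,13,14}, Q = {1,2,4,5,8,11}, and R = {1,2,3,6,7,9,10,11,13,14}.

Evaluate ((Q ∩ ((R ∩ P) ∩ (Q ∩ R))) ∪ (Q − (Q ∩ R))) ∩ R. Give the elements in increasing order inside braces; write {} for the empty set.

R ∩ P = {1,2,7,9,10,13,14}
Q ∩ R = {1,2,11}
(R ∩ P) ∩ (Q ∩ R) = {1,2}
Q ∩ ((R ∩ P) ∩ (Q ∩ R)) = {1,2}
Q − (Q ∩ R) = {4,5,8}
(Q ∩ ((R ∩ P) ∩ (Q ∩ R))) ∪ (Q − (Q ∩ R)) = {1,2,4,5,8}
((Q ∩ ((R ∩ P) ∩ (Q ∩ R))) ∪ (Q − (Q ∩ R))) ∩ R = {1,2}

{1,2}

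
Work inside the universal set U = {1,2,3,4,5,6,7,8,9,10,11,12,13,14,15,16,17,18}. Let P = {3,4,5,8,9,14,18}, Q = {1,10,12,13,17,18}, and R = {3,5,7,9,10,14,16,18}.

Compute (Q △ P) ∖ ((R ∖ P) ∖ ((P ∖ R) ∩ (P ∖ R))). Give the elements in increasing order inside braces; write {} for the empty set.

{1,3,4,5,8,9,12,13,14,17}

Q △ P = {1,3,4,5,8,9,10,12,13,14,17}
R ∖ P = {7,10,16}
P ∖ R = {4,8}
(P ∖ R) ∩ (P ∖ R) = {4,8}
(R ∖ P) ∖ ((P ∖ R) ∩ (P ∖ R)) = {7,10,16}
(Q △ P) ∖ ((R ∖ P) ∖ ((P ∖ R) ∩ (P ∖ R))) = {1,3,4,5,8,9,12,13,14,17}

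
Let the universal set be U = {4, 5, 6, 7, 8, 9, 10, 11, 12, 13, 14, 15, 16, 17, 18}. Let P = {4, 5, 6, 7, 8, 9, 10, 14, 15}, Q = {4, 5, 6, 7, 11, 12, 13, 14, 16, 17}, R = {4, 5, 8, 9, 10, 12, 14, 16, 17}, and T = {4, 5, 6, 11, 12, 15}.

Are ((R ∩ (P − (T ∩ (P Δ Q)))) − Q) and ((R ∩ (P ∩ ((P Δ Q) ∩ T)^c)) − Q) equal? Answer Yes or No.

Yes

P Δ Q = {8, 9, 10, 11, 12, 13, 15, 16, 17}
T ∩ (P Δ Q) = {11, 12, 15}
P − (T ∩ (P Δ Q)) = {4, 5, 6, 7, 8, 9, 10, 14}
R ∩ (P − (T ∩ (P Δ Q))) = {4, 5, 8, 9, 10, 14}
(R ∩ (P − (T ∩ (P Δ Q)))) − Q = {8, 9, 10}
(P Δ Q) ∩ T = {11, 12, 15}
((P Δ Q) ∩ T)^c = {4, 5, 6, 7, 8, 9, 10, 13, 14, 16, 17, 18}
P ∩ ((P Δ Q) ∩ T)^c = {4, 5, 6, 7, 8, 9, 10, 14}
R ∩ (P ∩ ((P Δ Q) ∩ T)^c) = {4, 5, 8, 9, 10, 14}
(R ∩ (P ∩ ((P Δ Q) ∩ T)^c)) − Q = {8, 9, 10}
Both equal {8, 9, 10}, so (R ∩ (P − (T ∩ (P Δ Q)))) − Q = (R ∩ (P ∩ ((P Δ Q) ∩ T)^c)) − Q.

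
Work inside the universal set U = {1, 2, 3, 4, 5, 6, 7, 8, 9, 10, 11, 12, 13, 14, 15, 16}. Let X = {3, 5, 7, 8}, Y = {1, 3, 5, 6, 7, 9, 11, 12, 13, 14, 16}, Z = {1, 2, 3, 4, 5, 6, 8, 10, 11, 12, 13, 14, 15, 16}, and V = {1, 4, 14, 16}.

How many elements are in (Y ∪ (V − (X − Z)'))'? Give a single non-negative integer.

5

X − Z = {7}
(X − Z)' = {1, 2, 3, 4, 5, 6, 8, 9, 10, 11, 12, 13, 14, 15, 16}
V − (X − Z)' = {}
Y ∪ (V − (X − Z)') = {1, 3, 5, 6, 7, 9, 11, 12, 13, 14, 16}
(Y ∪ (V − (X − Z)'))' = {2, 4, 8, 10, 15}
|(Y ∪ (V − (X − Z)'))'| = 5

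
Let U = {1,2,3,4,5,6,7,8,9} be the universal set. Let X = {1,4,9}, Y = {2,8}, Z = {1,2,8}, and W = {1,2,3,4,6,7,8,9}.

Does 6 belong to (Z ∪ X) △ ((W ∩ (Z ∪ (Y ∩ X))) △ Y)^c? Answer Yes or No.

Yes

6 ∉ Z and 6 ∉ X, so 6 ∉ Z ∪ X
6 ∉ Y and 6 ∉ X, so 6 ∉ Y ∩ X
6 ∉ Z and 6 ∉ (Y ∩ X), so 6 ∉ Z ∪ (Y ∩ X)
6 ∈ W and 6 ∉ (Z ∪ (Y ∩ X)), so 6 ∉ W ∩ (Z ∪ (Y ∩ X))
6 ∉ (W ∩ (Z ∪ (Y ∩ X))) and 6 ∉ Y, so 6 ∉ (W ∩ (Z ∪ (Y ∩ X))) △ Y
6 ∈ ((W ∩ (Z ∪ (Y ∩ X))) △ Y)^c since 6 ∉ ((W ∩ (Z ∪ (Y ∩ X))) △ Y)
6 ∉ (Z ∪ X) and 6 ∈ ((W ∩ (Z ∪ (Y ∩ X))) △ Y)^c, so 6 ∈ (Z ∪ X) △ ((W ∩ (Z ∪ (Y ∩ X))) △ Y)^c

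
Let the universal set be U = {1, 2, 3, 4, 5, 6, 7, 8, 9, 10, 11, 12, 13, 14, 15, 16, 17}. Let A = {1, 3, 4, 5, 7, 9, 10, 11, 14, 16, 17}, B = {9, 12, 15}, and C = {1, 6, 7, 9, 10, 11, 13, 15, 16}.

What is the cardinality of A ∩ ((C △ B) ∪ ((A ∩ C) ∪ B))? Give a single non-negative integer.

6

C △ B = {1, 6, 7, 10, 11, 12, 13, 16}
A ∩ C = {1, 7, 9, 10, 11, 16}
(A ∩ C) ∪ B = {1, 7, 9, 10, 11, 12, 15, 16}
(C △ B) ∪ ((A ∩ C) ∪ B) = {1, 6, 7, 9, 10, 11, 12, 13, 15, 16}
A ∩ ((C △ B) ∪ ((A ∩ C) ∪ B)) = {1, 7, 9, 10, 11, 16}
|A ∩ ((C △ B) ∪ ((A ∩ C) ∪ B))| = 6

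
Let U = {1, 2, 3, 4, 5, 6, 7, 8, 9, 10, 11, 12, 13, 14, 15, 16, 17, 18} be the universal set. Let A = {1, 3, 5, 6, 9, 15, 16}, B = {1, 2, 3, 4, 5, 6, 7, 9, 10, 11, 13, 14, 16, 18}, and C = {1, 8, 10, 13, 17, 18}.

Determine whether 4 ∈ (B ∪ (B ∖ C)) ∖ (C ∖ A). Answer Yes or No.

4 ∈ B and 4 ∉ C, so 4 ∈ B ∖ C
4 ∈ B and 4 ∈ (B ∖ C), so 4 ∈ B ∪ (B ∖ C)
4 ∉ C and 4 ∉ A, so 4 ∉ C ∖ A
4 ∈ (B ∪ (B ∖ C)) and 4 ∉ (C ∖ A), so 4 ∈ (B ∪ (B ∖ C)) ∖ (C ∖ A)

Yes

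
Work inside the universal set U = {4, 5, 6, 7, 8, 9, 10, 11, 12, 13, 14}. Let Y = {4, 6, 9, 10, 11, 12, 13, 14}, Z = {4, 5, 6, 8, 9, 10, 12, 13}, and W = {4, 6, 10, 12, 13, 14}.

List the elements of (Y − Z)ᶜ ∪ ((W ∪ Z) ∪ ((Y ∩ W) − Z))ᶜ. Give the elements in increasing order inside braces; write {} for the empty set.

Y − Z = {11, 14}
(Y − Z)ᶜ = {4, 5, 6, 7, 8, 9, 10, 12, 13}
W ∪ Z = {4, 5, 6, 8, 9, 10, 12, 13, 14}
Y ∩ W = {4, 6, 10, 12, 13, 14}
(Y ∩ W) − Z = {14}
(W ∪ Z) ∪ ((Y ∩ W) − Z) = {4, 5, 6, 8, 9, 10, 12, 13, 14}
((W ∪ Z) ∪ ((Y ∩ W) − Z))ᶜ = {7, 11}
(Y − Z)ᶜ ∪ ((W ∪ Z) ∪ ((Y ∩ W) − Z))ᶜ = {4, 5, 6, 7, 8, 9, 10, 11, 12, 13}

{4, 5, 6, 7, 8, 9, 10, 11, 12, 13}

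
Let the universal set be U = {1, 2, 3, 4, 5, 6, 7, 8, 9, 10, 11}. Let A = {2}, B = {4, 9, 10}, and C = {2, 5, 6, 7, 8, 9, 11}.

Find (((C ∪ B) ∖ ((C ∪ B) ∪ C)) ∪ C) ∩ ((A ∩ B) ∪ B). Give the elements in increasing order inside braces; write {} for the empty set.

{9}

C ∪ B = {2, 4, 5, 6, 7, 8, 9, 10, 11}
(C ∪ B) ∪ C = {2, 4, 5, 6, 7, 8, 9, 10, 11}
(C ∪ B) ∖ ((C ∪ B) ∪ C) = {}
((C ∪ B) ∖ ((C ∪ B) ∪ C)) ∪ C = {2, 5, 6, 7, 8, 9, 11}
A ∩ B = {}
(A ∩ B) ∪ B = {4, 9, 10}
(((C ∪ B) ∖ ((C ∪ B) ∪ C)) ∪ C) ∩ ((A ∩ B) ∪ B) = {9}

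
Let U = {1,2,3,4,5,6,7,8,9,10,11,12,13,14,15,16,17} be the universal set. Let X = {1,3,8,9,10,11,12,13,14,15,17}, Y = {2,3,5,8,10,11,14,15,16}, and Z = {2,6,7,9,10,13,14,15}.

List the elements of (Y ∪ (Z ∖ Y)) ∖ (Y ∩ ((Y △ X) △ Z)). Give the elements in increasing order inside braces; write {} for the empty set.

Z ∖ Y = {6,7,9,13}
Y ∪ (Z ∖ Y) = {2,3,5,6,7,8,9,10,11,13,14,15,16}
Y △ X = {1,2,5,9,12,13,16,17}
(Y △ X) △ Z = {1,5,6,7,10,12,14,15,16,17}
Y ∩ ((Y △ X) △ Z) = {5,10,14,15,16}
(Y ∪ (Z ∖ Y)) ∖ (Y ∩ ((Y △ X) △ Z)) = {2,3,6,7,8,9,11,13}

{2,3,6,7,8,9,11,13}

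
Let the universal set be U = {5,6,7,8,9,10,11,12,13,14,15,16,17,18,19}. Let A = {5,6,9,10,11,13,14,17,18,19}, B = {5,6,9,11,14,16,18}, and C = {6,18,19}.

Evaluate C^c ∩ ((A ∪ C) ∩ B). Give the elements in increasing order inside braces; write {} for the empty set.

C^c = {5,7,8,9,10,11,12,13,14,15,16,17}
A ∪ C = {5,6,9,10,11,13,14,17,18,19}
(A ∪ C) ∩ B = {5,6,9,11,14,18}
C^c ∩ ((A ∪ C) ∩ B) = {5,9,11,14}

{5,9,11,14}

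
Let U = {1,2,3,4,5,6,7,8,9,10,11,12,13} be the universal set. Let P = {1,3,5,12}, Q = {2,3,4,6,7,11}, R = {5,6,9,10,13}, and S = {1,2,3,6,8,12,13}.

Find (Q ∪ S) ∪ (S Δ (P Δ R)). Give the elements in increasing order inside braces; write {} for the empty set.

Q ∪ S = {1,2,3,4,6,7,8,11,12,13}
P Δ R = {1,3,6,9,10,12,13}
S Δ (P Δ R) = {2,8,9,10}
(Q ∪ S) ∪ (S Δ (P Δ R)) = {1,2,3,4,6,7,8,9,10,11,12,13}

{1,2,3,4,6,7,8,9,10,11,12,13}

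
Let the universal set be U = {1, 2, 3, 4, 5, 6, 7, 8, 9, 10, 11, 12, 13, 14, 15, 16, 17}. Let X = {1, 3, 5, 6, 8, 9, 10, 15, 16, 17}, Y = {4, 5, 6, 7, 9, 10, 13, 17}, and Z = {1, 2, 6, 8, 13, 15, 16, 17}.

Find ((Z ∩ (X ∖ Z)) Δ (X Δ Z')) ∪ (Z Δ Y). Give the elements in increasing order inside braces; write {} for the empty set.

X ∖ Z = {3, 5, 9, 10}
Z ∩ (X ∖ Z) = {}
Z' = {3, 4, 5, 7, 9, 10, 11, 12, 14}
X Δ Z' = {1, 4, 6, 7, 8, 11, 12, 14, 15, 16, 17}
(Z ∩ (X ∖ Z)) Δ (X Δ Z') = {1, 4, 6, 7, 8, 11, 12, 14, 15, 16, 17}
Z Δ Y = {1, 2, 4, 5, 7, 8, 9, 10, 15, 16}
((Z ∩ (X ∖ Z)) Δ (X Δ Z')) ∪ (Z Δ Y) = {1, 2, 4, 5, 6, 7, 8, 9, 10, 11, 12, 14, 15, 16, 17}

{1, 2, 4, 5, 6, 7, 8, 9, 10, 11, 12, 14, 15, 16, 17}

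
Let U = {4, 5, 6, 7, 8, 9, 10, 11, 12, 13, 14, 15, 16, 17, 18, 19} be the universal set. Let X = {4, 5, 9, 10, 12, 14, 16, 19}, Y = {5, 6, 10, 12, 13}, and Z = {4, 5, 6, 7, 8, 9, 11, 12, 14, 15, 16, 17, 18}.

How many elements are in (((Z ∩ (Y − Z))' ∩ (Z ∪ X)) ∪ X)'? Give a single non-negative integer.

Y − Z = {10, 13}
Z ∩ (Y − Z) = {}
(Z ∩ (Y − Z))' = {4, 5, 6, 7, 8, 9, 10, 11, 12, 13, 14, 15, 16, 17, 18, 19}
Z ∪ X = {4, 5, 6, 7, 8, 9, 10, 11, 12, 14, 15, 16, 17, 18, 19}
(Z ∩ (Y − Z))' ∩ (Z ∪ X) = {4, 5, 6, 7, 8, 9, 10, 11, 12, 14, 15, 16, 17, 18, 19}
((Z ∩ (Y − Z))' ∩ (Z ∪ X)) ∪ X = {4, 5, 6, 7, 8, 9, 10, 11, 12, 14, 15, 16, 17, 18, 19}
(((Z ∩ (Y − Z))' ∩ (Z ∪ X)) ∪ X)' = {13}
|(((Z ∩ (Y − Z))' ∩ (Z ∪ X)) ∪ X)'| = 1

1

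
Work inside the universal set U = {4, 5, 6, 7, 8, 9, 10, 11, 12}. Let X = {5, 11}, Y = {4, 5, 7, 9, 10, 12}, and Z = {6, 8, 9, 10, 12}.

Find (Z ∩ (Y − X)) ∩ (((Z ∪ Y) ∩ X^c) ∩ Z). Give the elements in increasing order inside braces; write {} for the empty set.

Y − X = {4, 7, 9, 10, 12}
Z ∩ (Y − X) = {9, 10, 12}
Z ∪ Y = {4, 5, 6, 7, 8, 9, 10, 12}
X^c = {4, 6, 7, 8, 9, 10, 12}
(Z ∪ Y) ∩ X^c = {4, 6, 7, 8, 9, 10, 12}
((Z ∪ Y) ∩ X^c) ∩ Z = {6, 8, 9, 10, 12}
(Z ∩ (Y − X)) ∩ (((Z ∪ Y) ∩ X^c) ∩ Z) = {9, 10, 12}

{9, 10, 12}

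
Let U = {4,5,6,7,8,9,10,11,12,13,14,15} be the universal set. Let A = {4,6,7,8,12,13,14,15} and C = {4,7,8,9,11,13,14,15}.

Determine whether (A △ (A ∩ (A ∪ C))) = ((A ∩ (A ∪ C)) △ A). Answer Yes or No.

A ∪ C = {4,6,7,8,9,11,12,13,14,15}
A ∩ (A ∪ C) = {4,6,7,8,12,13,14,15}
A △ (A ∩ (A ∪ C)) = {}
(A ∩ (A ∪ C)) △ A = {}
Both equal {}, so A △ (A ∩ (A ∪ C)) = (A ∩ (A ∪ C)) △ A.

Yes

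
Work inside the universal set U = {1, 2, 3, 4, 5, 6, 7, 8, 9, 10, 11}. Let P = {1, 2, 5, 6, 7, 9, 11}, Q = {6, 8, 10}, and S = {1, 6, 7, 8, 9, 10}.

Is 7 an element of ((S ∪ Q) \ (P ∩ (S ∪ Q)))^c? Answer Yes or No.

Yes

7 ∈ S and 7 ∉ Q, so 7 ∈ S ∪ Q
7 ∈ S and 7 ∉ Q, so 7 ∈ S ∪ Q
7 ∈ P and 7 ∈ (S ∪ Q), so 7 ∈ P ∩ (S ∪ Q)
7 ∈ (S ∪ Q) and 7 ∈ (P ∩ (S ∪ Q)), so 7 ∉ (S ∪ Q) \ (P ∩ (S ∪ Q))
7 ∈ ((S ∪ Q) \ (P ∩ (S ∪ Q)))^c since 7 ∉ ((S ∪ Q) \ (P ∩ (S ∪ Q)))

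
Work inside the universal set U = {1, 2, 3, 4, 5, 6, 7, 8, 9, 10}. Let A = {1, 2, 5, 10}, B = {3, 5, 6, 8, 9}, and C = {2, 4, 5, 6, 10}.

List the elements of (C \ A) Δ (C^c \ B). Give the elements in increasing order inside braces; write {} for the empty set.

{1, 4, 6, 7}

C \ A = {4, 6}
C^c = {1, 3, 7, 8, 9}
C^c \ B = {1, 7}
(C \ A) Δ (C^c \ B) = {1, 4, 6, 7}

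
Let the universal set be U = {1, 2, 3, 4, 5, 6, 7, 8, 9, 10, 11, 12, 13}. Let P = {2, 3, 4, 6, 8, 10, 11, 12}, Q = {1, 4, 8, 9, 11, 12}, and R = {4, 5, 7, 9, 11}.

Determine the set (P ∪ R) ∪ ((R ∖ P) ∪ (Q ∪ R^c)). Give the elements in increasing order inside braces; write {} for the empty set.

{1, 2, 3, 4, 5, 6, 7, 8, 9, 10, 11, 12, 13}

P ∪ R = {2, 3, 4, 5, 6, 7, 8, 9, 10, 11, 12}
R ∖ P = {5, 7, 9}
R^c = {1, 2, 3, 6, 8, 10, 12, 13}
Q ∪ R^c = {1, 2, 3, 4, 6, 8, 9, 10, 11, 12, 13}
(R ∖ P) ∪ (Q ∪ R^c) = {1, 2, 3, 4, 5, 6, 7, 8, 9, 10, 11, 12, 13}
(P ∪ R) ∪ ((R ∖ P) ∪ (Q ∪ R^c)) = {1, 2, 3, 4, 5, 6, 7, 8, 9, 10, 11, 12, 13}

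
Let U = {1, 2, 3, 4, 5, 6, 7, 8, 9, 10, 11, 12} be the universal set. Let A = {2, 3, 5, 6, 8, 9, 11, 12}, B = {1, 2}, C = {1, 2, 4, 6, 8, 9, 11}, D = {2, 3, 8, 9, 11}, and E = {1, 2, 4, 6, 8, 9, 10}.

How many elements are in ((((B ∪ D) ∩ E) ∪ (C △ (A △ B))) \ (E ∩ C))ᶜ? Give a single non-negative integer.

9

B ∪ D = {1, 2, 3, 8, 9, 11}
(B ∪ D) ∩ E = {1, 2, 8, 9}
A △ B = {1, 3, 5, 6, 8, 9, 11, 12}
C △ (A △ B) = {2, 3, 4, 5, 12}
((B ∪ D) ∩ E) ∪ (C △ (A △ B)) = {1, 2, 3, 4, 5, 8, 9, 12}
E ∩ C = {1, 2, 4, 6, 8, 9}
(((B ∪ D) ∩ E) ∪ (C △ (A △ B))) \ (E ∩ C) = {3, 5, 12}
((((B ∪ D) ∩ E) ∪ (C △ (A △ B))) \ (E ∩ C))ᶜ = {1, 2, 4, 6, 7, 8, 9, 10, 11}
|((((B ∪ D) ∩ E) ∪ (C △ (A △ B))) \ (E ∩ C))ᶜ| = 9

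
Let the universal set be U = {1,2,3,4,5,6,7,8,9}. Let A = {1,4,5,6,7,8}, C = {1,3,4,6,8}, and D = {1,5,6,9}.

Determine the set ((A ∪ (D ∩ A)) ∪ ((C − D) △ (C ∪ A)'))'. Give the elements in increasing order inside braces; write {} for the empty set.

{}

D ∩ A = {1,5,6}
A ∪ (D ∩ A) = {1,4,5,6,7,8}
C − D = {3,4,8}
C ∪ A = {1,3,4,5,6,7,8}
(C ∪ A)' = {2,9}
(C − D) △ (C ∪ A)' = {2,3,4,8,9}
(A ∪ (D ∩ A)) ∪ ((C − D) △ (C ∪ A)') = {1,2,3,4,5,6,7,8,9}
((A ∪ (D ∩ A)) ∪ ((C − D) △ (C ∪ A)'))' = {}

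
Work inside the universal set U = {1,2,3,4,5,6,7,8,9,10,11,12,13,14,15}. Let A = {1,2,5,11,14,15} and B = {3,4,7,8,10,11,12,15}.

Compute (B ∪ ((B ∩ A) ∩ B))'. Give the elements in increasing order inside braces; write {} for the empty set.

B ∩ A = {11,15}
(B ∩ A) ∩ B = {11,15}
B ∪ ((B ∩ A) ∩ B) = {3,4,7,8,10,11,12,15}
(B ∪ ((B ∩ A) ∩ B))' = {1,2,5,6,9,13,14}

{1,2,5,6,9,13,14}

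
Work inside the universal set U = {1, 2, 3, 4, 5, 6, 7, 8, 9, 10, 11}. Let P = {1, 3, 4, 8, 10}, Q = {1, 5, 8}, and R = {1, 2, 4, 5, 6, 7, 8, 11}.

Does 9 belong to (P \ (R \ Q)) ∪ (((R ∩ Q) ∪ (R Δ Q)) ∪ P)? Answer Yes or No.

9 ∉ R and 9 ∉ Q, so 9 ∉ R \ Q
9 ∉ P and 9 ∉ (R \ Q), so 9 ∉ P \ (R \ Q)
9 ∉ R and 9 ∉ Q, so 9 ∉ R ∩ Q
9 ∉ R and 9 ∉ Q, so 9 ∉ R Δ Q
9 ∉ (R ∩ Q) and 9 ∉ (R Δ Q), so 9 ∉ (R ∩ Q) ∪ (R Δ Q)
9 ∉ ((R ∩ Q) ∪ (R Δ Q)) and 9 ∉ P, so 9 ∉ ((R ∩ Q) ∪ (R Δ Q)) ∪ P
9 ∉ (P \ (R \ Q)) and 9 ∉ (((R ∩ Q) ∪ (R Δ Q)) ∪ P), so 9 ∉ (P \ (R \ Q)) ∪ (((R ∩ Q) ∪ (R Δ Q)) ∪ P)

No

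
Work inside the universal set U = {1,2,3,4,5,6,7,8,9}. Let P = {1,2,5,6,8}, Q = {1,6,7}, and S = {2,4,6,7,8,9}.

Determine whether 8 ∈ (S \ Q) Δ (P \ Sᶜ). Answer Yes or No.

8 ∈ S and 8 ∉ Q, so 8 ∈ S \ Q
8 ∈ S, so 8 ∉ Sᶜ
8 ∈ P and 8 ∉ Sᶜ, so 8 ∈ P \ Sᶜ
8 ∈ (S \ Q) and 8 ∈ (P \ Sᶜ), so 8 ∉ (S \ Q) Δ (P \ Sᶜ)

No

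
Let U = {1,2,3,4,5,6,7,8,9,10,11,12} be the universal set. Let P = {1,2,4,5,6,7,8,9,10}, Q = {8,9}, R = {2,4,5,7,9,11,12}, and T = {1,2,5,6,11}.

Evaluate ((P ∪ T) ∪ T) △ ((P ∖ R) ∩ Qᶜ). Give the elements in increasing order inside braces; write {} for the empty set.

{2,4,5,7,8,9,11}

P ∪ T = {1,2,4,5,6,7,8,9,10,11}
(P ∪ T) ∪ T = {1,2,4,5,6,7,8,9,10,11}
P ∖ R = {1,6,8,10}
Qᶜ = {1,2,3,4,5,6,7,10,11,12}
(P ∖ R) ∩ Qᶜ = {1,6,10}
((P ∪ T) ∪ T) △ ((P ∖ R) ∩ Qᶜ) = {2,4,5,7,8,9,11}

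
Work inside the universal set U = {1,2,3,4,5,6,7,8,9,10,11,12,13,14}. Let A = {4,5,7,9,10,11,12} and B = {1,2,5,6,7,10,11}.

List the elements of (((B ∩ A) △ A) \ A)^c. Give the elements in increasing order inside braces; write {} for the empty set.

B ∩ A = {5,7,10,11}
(B ∩ A) △ A = {4,9,12}
((B ∩ A) △ A) \ A = {}
(((B ∩ A) △ A) \ A)^c = {1,2,3,4,5,6,7,8,9,10,11,12,13,14}

{1,2,3,4,5,6,7,8,9,10,11,12,13,14}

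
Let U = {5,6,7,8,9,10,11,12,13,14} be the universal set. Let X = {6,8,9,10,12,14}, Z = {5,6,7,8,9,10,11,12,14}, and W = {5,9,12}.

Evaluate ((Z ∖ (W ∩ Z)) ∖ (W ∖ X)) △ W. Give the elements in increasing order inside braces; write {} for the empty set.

W ∩ Z = {5,9,12}
Z ∖ (W ∩ Z) = {6,7,8,10,11,14}
W ∖ X = {5}
(Z ∖ (W ∩ Z)) ∖ (W ∖ X) = {6,7,8,10,11,14}
((Z ∖ (W ∩ Z)) ∖ (W ∖ X)) △ W = {5,6,7,8,9,10,11,12,14}

{5,6,7,8,9,10,11,12,14}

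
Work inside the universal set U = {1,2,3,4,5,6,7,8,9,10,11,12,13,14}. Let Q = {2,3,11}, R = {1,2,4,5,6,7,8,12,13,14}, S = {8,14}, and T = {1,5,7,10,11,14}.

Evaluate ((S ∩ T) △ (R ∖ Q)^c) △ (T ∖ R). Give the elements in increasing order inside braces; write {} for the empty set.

S ∩ T = {14}
R ∖ Q = {1,4,5,6,7,8,12,13,14}
(R ∖ Q)^c = {2,3,9,10,11}
(S ∩ T) △ (R ∖ Q)^c = {2,3,9,10,11,14}
T ∖ R = {10,11}
((S ∩ T) △ (R ∖ Q)^c) △ (T ∖ R) = {2,3,9,14}

{2,3,9,14}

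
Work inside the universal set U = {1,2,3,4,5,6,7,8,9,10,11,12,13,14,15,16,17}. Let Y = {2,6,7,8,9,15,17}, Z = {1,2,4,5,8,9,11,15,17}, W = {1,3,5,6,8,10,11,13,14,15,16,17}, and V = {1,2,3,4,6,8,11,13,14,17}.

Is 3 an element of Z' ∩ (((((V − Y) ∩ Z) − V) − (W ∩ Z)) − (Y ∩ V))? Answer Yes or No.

3 ∉ Z, so 3 ∈ Z'
3 ∈ V and 3 ∉ Y, so 3 ∈ V − Y
3 ∈ (V − Y) and 3 ∉ Z, so 3 ∉ (V − Y) ∩ Z
3 ∉ ((V − Y) ∩ Z) and 3 ∈ V, so 3 ∉ ((V − Y) ∩ Z) − V
3 ∈ W and 3 ∉ Z, so 3 ∉ W ∩ Z
3 ∉ (((V − Y) ∩ Z) − V) and 3 ∉ (W ∩ Z), so 3 ∉ (((V − Y) ∩ Z) − V) − (W ∩ Z)
3 ∉ Y and 3 ∈ V, so 3 ∉ Y ∩ V
3 ∉ ((((V − Y) ∩ Z) − V) − (W ∩ Z)) and 3 ∉ (Y ∩ V), so 3 ∉ ((((V − Y) ∩ Z) − V) − (W ∩ Z)) − (Y ∩ V)
3 ∈ Z' and 3 ∉ (((((V − Y) ∩ Z) − V) − (W ∩ Z)) − (Y ∩ V)), so 3 ∉ Z' ∩ (((((V − Y) ∩ Z) − V) − (W ∩ Z)) − (Y ∩ V))

No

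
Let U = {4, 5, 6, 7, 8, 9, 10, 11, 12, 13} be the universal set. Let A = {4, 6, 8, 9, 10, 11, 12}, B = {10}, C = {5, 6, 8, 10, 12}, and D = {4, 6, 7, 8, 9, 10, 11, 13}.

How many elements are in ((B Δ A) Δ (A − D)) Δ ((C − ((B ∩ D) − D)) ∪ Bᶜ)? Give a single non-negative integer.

B Δ A = {4, 6, 8, 9, 11, 12}
A − D = {12}
(B Δ A) Δ (A − D) = {4, 6, 8, 9, 11}
B ∩ D = {10}
(B ∩ D) − D = {}
C − ((B ∩ D) − D) = {5, 6, 8, 10, 12}
Bᶜ = {4, 5, 6, 7, 8, 9, 11, 12, 13}
(C − ((B ∩ D) − D)) ∪ Bᶜ = {4, 5, 6, 7, 8, 9, 10, 11, 12, 13}
((B Δ A) Δ (A − D)) Δ ((C − ((B ∩ D) − D)) ∪ Bᶜ) = {5, 7, 10, 12, 13}
|((B Δ A) Δ (A − D)) Δ ((C − ((B ∩ D) − D)) ∪ Bᶜ)| = 5

5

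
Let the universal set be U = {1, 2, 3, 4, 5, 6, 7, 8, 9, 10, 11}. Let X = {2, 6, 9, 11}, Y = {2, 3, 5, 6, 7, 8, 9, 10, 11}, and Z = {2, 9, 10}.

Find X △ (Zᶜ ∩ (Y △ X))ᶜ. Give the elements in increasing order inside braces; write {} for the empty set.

Zᶜ = {1, 3, 4, 5, 6, 7, 8, 11}
Y △ X = {3, 5, 7, 8, 10}
Zᶜ ∩ (Y △ X) = {3, 5, 7, 8}
(Zᶜ ∩ (Y △ X))ᶜ = {1, 2, 4, 6, 9, 10, 11}
X △ (Zᶜ ∩ (Y △ X))ᶜ = {1, 4, 10}

{1, 4, 10}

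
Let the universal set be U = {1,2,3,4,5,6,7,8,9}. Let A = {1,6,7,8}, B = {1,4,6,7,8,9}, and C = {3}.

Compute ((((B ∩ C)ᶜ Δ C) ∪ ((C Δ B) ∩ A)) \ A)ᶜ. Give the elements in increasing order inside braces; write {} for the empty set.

B ∩ C = {}
(B ∩ C)ᶜ = {1,2,3,4,5,6,7,8,9}
(B ∩ C)ᶜ Δ C = {1,2,4,5,6,7,8,9}
C Δ B = {1,3,4,6,7,8,9}
(C Δ B) ∩ A = {1,6,7,8}
((B ∩ C)ᶜ Δ C) ∪ ((C Δ B) ∩ A) = {1,2,4,5,6,7,8,9}
(((B ∩ C)ᶜ Δ C) ∪ ((C Δ B) ∩ A)) \ A = {2,4,5,9}
((((B ∩ C)ᶜ Δ C) ∪ ((C Δ B) ∩ A)) \ A)ᶜ = {1,3,6,7,8}

{1,3,6,7,8}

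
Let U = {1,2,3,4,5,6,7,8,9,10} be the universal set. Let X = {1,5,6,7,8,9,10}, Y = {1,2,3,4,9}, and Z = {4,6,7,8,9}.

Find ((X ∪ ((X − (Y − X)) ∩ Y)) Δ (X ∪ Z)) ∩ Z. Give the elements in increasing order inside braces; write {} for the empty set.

Y − X = {2,3,4}
X − (Y − X) = {1,5,6,7,8,9,10}
(X − (Y − X)) ∩ Y = {1,9}
X ∪ ((X − (Y − X)) ∩ Y) = {1,5,6,7,8,9,10}
X ∪ Z = {1,4,5,6,7,8,9,10}
(X ∪ ((X − (Y − X)) ∩ Y)) Δ (X ∪ Z) = {4}
((X ∪ ((X − (Y − X)) ∩ Y)) Δ (X ∪ Z)) ∩ Z = {4}

{4}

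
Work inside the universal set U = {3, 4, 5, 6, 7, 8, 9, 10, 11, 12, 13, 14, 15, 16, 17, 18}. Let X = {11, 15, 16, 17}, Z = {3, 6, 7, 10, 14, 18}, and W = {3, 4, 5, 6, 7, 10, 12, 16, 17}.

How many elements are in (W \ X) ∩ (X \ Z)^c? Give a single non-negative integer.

7

W \ X = {3, 4, 5, 6, 7, 10, 12}
X \ Z = {11, 15, 16, 17}
(X \ Z)^c = {3, 4, 5, 6, 7, 8, 9, 10, 12, 13, 14, 18}
(W \ X) ∩ (X \ Z)^c = {3, 4, 5, 6, 7, 10, 12}
|(W \ X) ∩ (X \ Z)^c| = 7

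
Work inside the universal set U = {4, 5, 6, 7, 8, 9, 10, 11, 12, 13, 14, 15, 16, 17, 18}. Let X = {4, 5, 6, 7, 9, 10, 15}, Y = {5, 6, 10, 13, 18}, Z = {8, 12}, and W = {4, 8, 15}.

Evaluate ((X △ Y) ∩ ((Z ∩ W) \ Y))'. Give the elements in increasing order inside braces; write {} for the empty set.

X △ Y = {4, 7, 9, 13, 15, 18}
Z ∩ W = {8}
(Z ∩ W) \ Y = {8}
(X △ Y) ∩ ((Z ∩ W) \ Y) = {}
((X △ Y) ∩ ((Z ∩ W) \ Y))' = {4, 5, 6, 7, 8, 9, 10, 11, 12, 13, 14, 15, 16, 17, 18}

{4, 5, 6, 7, 8, 9, 10, 11, 12, 13, 14, 15, 16, 17, 18}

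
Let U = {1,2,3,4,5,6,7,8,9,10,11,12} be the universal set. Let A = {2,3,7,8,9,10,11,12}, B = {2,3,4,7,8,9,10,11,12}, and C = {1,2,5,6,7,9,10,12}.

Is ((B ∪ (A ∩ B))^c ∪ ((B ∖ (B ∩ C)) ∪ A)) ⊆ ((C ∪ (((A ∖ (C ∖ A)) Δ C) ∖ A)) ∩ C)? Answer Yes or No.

No

A ∩ B = {2,3,7,8,9,10,11,12}
B ∪ (A ∩ B) = {2,3,4,7,8,9,10,11,12}
(B ∪ (A ∩ B))^c = {1,5,6}
B ∩ C = {2,7,9,10,12}
B ∖ (B ∩ C) = {3,4,8,11}
(B ∖ (B ∩ C)) ∪ A = {2,3,4,7,8,9,10,11,12}
(B ∪ (A ∩ B))^c ∪ ((B ∖ (B ∩ C)) ∪ A) = {1,2,3,4,5,6,7,8,9,10,11,12}
C ∖ A = {1,5,6}
A ∖ (C ∖ A) = {2,3,7,8,9,10,11,12}
(A ∖ (C ∖ A)) Δ C = {1,3,5,6,8,11}
((A ∖ (C ∖ A)) Δ C) ∖ A = {1,5,6}
C ∪ (((A ∖ (C ∖ A)) Δ C) ∖ A) = {1,2,5,6,7,9,10,12}
(C ∪ (((A ∖ (C ∖ A)) Δ C) ∖ A)) ∩ C = {1,2,5,6,7,9,10,12}
3 ∈ (B ∪ (A ∩ B))^c ∪ ((B ∖ (B ∩ C)) ∪ A) but 3 ∉ (C ∪ (((A ∖ (C ∖ A)) Δ C) ∖ A)) ∩ C, so the inclusion fails.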